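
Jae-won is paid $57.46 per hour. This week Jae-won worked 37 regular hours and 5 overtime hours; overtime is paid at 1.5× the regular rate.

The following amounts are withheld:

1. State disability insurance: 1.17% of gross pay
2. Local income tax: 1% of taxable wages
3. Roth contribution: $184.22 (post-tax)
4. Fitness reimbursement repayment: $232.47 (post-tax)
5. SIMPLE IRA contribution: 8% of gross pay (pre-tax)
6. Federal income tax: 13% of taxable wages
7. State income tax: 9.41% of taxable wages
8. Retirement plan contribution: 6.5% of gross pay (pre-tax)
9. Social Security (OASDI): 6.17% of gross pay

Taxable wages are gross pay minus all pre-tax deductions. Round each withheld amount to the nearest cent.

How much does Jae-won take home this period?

$1070.04

Regular pay: 37 × $57.46 = $2126.02
Overtime pay: 5 × $57.46 × 1.5 = $430.95
Gross pay = $2126.02 + $430.95 = $2556.97
SIMPLE IRA contribution: $2556.97 × 0.08 = $204.56
Retirement plan contribution: $2556.97 × 0.065 = $166.20
Pre-tax total = $204.56 + $166.20 = $370.76
Taxable wages = $2556.97 − $370.76 = $2186.21
Local income tax: $2186.21 × 0.01 = $21.86
Federal income tax: $2186.21 × 0.13 = $284.21
State income tax: $2186.21 × 0.0941 = $205.72
State disability insurance: $2556.97 × 0.0117 = $29.92
Social Security (OASDI): $2556.97 × 0.0617 = $157.77
Roth contribution: $184.22
Fitness reimbursement repayment: $232.47
Total deductions = $204.56 + $166.20 + $21.86 + $284.21 + $205.72 + $29.92 + $157.77 + $184.22 + $232.47 = $1486.93
Net pay = $2556.97 − $1486.93 = $1070.04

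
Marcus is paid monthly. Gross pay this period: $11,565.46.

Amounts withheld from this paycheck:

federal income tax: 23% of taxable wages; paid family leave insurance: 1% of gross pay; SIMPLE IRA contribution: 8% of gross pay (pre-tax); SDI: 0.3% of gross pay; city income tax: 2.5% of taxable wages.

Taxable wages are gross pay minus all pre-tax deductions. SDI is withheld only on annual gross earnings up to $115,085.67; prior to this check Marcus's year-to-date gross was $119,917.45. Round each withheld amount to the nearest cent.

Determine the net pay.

SIMPLE IRA contribution: $11,565.46 × 0.08 = $925.24
Taxable wages = $11,565.46 − $925.24 = $10,640.22
Federal income tax: $10,640.22 × 0.23 = $2,447.25
City income tax: $10,640.22 × 0.025 = $266.01
SDI: annual cap $115,085.67 already reached (YTD $119,917.45), so $0.00
Paid family leave insurance: $11,565.46 × 0.01 = $115.65
Total deductions = $925.24 + $2,447.25 + $266.01 + $0.00 + $115.65 = $3,754.15
Net pay = $11,565.46 − $3,754.15 = $7,811.31

$7,811.31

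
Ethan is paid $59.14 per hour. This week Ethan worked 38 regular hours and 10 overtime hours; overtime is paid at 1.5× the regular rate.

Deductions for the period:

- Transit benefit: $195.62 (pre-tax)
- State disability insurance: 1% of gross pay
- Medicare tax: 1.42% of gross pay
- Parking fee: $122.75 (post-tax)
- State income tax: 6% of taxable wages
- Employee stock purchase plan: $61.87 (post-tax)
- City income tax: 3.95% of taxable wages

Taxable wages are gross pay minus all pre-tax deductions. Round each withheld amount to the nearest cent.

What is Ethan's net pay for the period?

$2,385.92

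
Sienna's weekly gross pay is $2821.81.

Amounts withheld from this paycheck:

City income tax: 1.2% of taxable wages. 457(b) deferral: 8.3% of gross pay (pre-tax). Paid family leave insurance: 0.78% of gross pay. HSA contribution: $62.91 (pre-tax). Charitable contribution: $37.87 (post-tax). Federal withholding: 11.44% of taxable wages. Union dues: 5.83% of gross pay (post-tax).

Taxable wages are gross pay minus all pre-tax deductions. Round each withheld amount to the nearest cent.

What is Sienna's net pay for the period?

457(b) deferral: $2821.81 × 0.083 = $234.21
HSA contribution: $62.91
Pre-tax total = $234.21 + $62.91 = $297.12
Taxable wages = $2821.81 − $297.12 = $2524.69
City income tax: $2524.69 × 0.012 = $30.30
Federal withholding: $2524.69 × 0.1144 = $288.82
Paid family leave insurance: $2821.81 × 0.0078 = $22.01
Charitable contribution: $37.87
Union dues: $2821.81 × 0.0583 = $164.51
Total deductions = $234.21 + $62.91 + $30.30 + $288.82 + $22.01 + $37.87 + $164.51 = $840.63
Net pay = $2821.81 − $840.63 = $1981.18

$1981.18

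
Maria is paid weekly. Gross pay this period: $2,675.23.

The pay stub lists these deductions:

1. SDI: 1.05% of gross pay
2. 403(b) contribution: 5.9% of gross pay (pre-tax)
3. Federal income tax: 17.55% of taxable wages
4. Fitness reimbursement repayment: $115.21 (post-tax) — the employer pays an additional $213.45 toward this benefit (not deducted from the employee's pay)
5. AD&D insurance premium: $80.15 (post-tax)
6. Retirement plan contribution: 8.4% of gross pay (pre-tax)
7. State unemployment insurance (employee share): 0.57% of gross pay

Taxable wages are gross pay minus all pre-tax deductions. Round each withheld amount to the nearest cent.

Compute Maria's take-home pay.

$1,651.61

403(b) contribution: $2,675.23 × 0.059 = $157.84
Retirement plan contribution: $2,675.23 × 0.084 = $224.72
Pre-tax total = $157.84 + $224.72 = $382.56
Taxable wages = $2,675.23 − $382.56 = $2,292.67
Federal income tax: $2,292.67 × 0.1755 = $402.36
SDI: $2,675.23 × 0.0105 = $28.09
State unemployment insurance (employee share): $2,675.23 × 0.0057 = $15.25
Fitness reimbursement repayment: $115.21
AD&D insurance premium: $80.15
(Employer's $213.45 toward fitness reimbursement repayment is not withheld from the employee.)
Total deductions = $157.84 + $224.72 + $402.36 + $28.09 + $15.25 + $115.21 + $80.15 = $1,023.62
Net pay = $2,675.23 − $1,023.62 = $1,651.61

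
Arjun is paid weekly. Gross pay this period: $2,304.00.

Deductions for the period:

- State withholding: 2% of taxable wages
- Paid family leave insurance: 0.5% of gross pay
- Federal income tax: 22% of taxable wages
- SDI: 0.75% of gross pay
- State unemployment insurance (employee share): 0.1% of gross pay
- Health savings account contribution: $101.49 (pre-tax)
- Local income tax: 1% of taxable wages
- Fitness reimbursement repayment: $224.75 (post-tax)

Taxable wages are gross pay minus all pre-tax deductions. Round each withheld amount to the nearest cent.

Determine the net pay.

$1,396.03

Health savings account contribution: $101.49
Taxable wages = $2,304.00 − $101.49 = $2,202.51
State withholding: $2,202.51 × 0.02 = $44.05
Local income tax: $2,202.51 × 0.01 = $22.03
Federal income tax: $2,202.51 × 0.22 = $484.55
Paid family leave insurance: $2,304.00 × 0.005 = $11.52
State unemployment insurance (employee share): $2,304.00 × 0.001 = $2.30
SDI: $2,304.00 × 0.0075 = $17.28
Fitness reimbursement repayment: $224.75
Total deductions = $101.49 + $44.05 + $22.03 + $484.55 + $11.52 + $2.30 + $17.28 + $224.75 = $907.97
Net pay = $2,304.00 − $907.97 = $1,396.03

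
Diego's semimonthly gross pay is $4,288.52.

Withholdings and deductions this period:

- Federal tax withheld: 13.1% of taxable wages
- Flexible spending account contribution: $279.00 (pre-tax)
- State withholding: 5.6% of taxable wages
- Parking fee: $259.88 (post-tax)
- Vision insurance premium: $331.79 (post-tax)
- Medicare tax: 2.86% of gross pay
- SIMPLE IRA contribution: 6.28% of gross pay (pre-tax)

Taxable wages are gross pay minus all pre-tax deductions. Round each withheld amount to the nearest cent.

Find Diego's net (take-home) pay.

$2,326.46

Flexible spending account contribution: $279.00
SIMPLE IRA contribution: $4,288.52 × 0.0628 = $269.32
Pre-tax total = $279.00 + $269.32 = $548.32
Taxable wages = $4,288.52 − $548.32 = $3,740.20
Federal tax withheld: $3,740.20 × 0.131 = $489.97
State withholding: $3,740.20 × 0.056 = $209.45
Medicare tax: $4,288.52 × 0.0286 = $122.65
Parking fee: $259.88
Vision insurance premium: $331.79
Total deductions = $279.00 + $269.32 + $489.97 + $209.45 + $122.65 + $259.88 + $331.79 = $1,962.06
Net pay = $4,288.52 − $1,962.06 = $2,326.46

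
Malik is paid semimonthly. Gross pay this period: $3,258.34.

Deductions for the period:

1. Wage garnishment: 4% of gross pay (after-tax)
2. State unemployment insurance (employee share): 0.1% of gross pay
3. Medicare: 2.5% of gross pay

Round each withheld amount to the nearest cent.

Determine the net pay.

Medicare: $3,258.34 × 0.025 = $81.46
State unemployment insurance (employee share): $3,258.34 × 0.001 = $3.26
Wage garnishment: $3,258.34 × 0.04 = $130.33
Total deductions = $81.46 + $3.26 + $130.33 = $215.05
Net pay = $3,258.34 − $215.05 = $3,043.29

$3,043.29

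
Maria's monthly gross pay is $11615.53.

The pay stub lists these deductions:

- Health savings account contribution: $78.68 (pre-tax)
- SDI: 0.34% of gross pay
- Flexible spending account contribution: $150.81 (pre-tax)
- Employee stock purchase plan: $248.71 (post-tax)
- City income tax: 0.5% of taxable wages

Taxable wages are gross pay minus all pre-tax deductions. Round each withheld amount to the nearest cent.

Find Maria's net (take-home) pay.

$11040.91

Flexible spending account contribution: $150.81
Health savings account contribution: $78.68
Pre-tax total = $150.81 + $78.68 = $229.49
Taxable wages = $11615.53 − $229.49 = $11386.04
City income tax: $11386.04 × 0.005 = $56.93
SDI: $11615.53 × 0.0034 = $39.49
Employee stock purchase plan: $248.71
Total deductions = $150.81 + $78.68 + $56.93 + $39.49 + $248.71 = $574.62
Net pay = $11615.53 − $574.62 = $11040.91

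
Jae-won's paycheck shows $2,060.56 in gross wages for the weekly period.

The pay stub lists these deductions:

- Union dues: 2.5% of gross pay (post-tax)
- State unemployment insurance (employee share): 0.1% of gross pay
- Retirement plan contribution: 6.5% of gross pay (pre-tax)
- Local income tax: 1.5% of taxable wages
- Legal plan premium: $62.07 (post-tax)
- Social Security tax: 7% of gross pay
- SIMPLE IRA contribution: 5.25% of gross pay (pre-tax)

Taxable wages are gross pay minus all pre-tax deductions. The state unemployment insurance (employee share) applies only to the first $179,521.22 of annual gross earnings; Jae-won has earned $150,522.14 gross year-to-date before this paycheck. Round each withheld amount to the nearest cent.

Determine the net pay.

Retirement plan contribution: $2,060.56 × 0.065 = $133.94
SIMPLE IRA contribution: $2,060.56 × 0.0525 = $108.18
Pre-tax total = $133.94 + $108.18 = $242.12
Taxable wages = $2,060.56 − $242.12 = $1,818.44
Local income tax: $1,818.44 × 0.015 = $27.28
Social Security tax: $2,060.56 × 0.07 = $144.24
State unemployment insurance (employee share): cap not yet reached, full $2,060.56 is subject → $2,060.56 × 0.001 = $2.06
Union dues: $2,060.56 × 0.025 = $51.51
Legal plan premium: $62.07
Total deductions = $133.94 + $108.18 + $27.28 + $144.24 + $2.06 + $51.51 + $62.07 = $529.28
Net pay = $2,060.56 − $529.28 = $1,531.28

$1,531.28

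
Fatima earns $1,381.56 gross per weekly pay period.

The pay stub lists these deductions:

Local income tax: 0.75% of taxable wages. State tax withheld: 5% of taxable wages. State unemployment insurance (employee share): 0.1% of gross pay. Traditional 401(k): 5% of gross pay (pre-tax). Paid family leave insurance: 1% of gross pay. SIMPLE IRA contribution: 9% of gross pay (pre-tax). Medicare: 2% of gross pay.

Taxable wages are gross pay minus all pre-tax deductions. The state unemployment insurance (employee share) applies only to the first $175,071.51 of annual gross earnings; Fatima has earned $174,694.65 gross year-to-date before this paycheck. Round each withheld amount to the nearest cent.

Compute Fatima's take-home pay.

$1,077.99

SIMPLE IRA contribution: $1,381.56 × 0.09 = $124.34
Traditional 401(k): $1,381.56 × 0.05 = $69.08
Pre-tax total = $124.34 + $69.08 = $193.42
Taxable wages = $1,381.56 − $193.42 = $1,188.14
Local income tax: $1,188.14 × 0.0075 = $8.91
State tax withheld: $1,188.14 × 0.05 = $59.41
State unemployment insurance (employee share): only $175,071.51 − $174,694.65 = $376.86 of this check is subject → $376.86 × 0.001 = $0.38
Medicare: $1,381.56 × 0.02 = $27.63
Paid family leave insurance: $1,381.56 × 0.01 = $13.82
Total deductions = $124.34 + $69.08 + $8.91 + $59.41 + $0.38 + $27.63 + $13.82 = $303.57
Net pay = $1,381.56 − $303.57 = $1,077.99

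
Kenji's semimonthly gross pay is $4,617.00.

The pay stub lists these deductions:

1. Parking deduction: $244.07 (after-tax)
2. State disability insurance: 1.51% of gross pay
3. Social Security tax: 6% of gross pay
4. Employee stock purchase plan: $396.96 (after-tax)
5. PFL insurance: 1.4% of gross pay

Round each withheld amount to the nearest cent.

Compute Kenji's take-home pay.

$3,564.59

Social Security tax: $4,617.00 × 0.06 = $277.02
PFL insurance: $4,617.00 × 0.014 = $64.64
State disability insurance: $4,617.00 × 0.0151 = $69.72
Parking deduction: $244.07
Employee stock purchase plan: $396.96
Total deductions = $277.02 + $64.64 + $69.72 + $244.07 + $396.96 = $1,052.41
Net pay = $4,617.00 − $1,052.41 = $3,564.59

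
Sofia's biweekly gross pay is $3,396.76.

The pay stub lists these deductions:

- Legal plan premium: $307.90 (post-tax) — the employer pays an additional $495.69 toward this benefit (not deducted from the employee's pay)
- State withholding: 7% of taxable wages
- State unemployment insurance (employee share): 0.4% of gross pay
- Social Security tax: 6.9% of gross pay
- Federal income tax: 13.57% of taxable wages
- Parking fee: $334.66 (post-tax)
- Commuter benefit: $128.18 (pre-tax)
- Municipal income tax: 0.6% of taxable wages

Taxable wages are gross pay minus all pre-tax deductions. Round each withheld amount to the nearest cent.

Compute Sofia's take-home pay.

$1,686.09

Commuter benefit: $128.18
Taxable wages = $3,396.76 − $128.18 = $3,268.58
State withholding: $3,268.58 × 0.07 = $228.80
Municipal income tax: $3,268.58 × 0.006 = $19.61
Federal income tax: $3,268.58 × 0.1357 = $443.55
Social Security tax: $3,396.76 × 0.069 = $234.38
State unemployment insurance (employee share): $3,396.76 × 0.004 = $13.59
Parking fee: $334.66
Legal plan premium: $307.90
(Employer's $495.69 toward legal plan premium is not withheld from the employee.)
Total deductions = $128.18 + $228.80 + $19.61 + $443.55 + $234.38 + $13.59 + $334.66 + $307.90 = $1,710.67
Net pay = $3,396.76 − $1,710.67 = $1,686.09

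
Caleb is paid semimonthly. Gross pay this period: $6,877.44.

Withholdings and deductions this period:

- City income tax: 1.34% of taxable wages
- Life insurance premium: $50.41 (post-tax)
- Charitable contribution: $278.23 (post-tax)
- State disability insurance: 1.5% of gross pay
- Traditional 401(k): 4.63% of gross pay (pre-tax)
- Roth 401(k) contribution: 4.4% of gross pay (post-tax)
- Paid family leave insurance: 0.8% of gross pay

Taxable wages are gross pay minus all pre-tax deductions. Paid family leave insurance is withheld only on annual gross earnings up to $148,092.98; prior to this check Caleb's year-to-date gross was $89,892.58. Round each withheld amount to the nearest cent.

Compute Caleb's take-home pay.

$5,681.69

Traditional 401(k): $6,877.44 × 0.0463 = $318.43
Taxable wages = $6,877.44 − $318.43 = $6,559.01
City income tax: $6,559.01 × 0.0134 = $87.89
Paid family leave insurance: cap not yet reached, full $6,877.44 is subject → $6,877.44 × 0.008 = $55.02
State disability insurance: $6,877.44 × 0.015 = $103.16
Roth 401(k) contribution: $6,877.44 × 0.044 = $302.61
Life insurance premium: $50.41
Charitable contribution: $278.23
Total deductions = $318.43 + $87.89 + $55.02 + $103.16 + $302.61 + $50.41 + $278.23 = $1,195.75
Net pay = $6,877.44 − $1,195.75 = $5,681.69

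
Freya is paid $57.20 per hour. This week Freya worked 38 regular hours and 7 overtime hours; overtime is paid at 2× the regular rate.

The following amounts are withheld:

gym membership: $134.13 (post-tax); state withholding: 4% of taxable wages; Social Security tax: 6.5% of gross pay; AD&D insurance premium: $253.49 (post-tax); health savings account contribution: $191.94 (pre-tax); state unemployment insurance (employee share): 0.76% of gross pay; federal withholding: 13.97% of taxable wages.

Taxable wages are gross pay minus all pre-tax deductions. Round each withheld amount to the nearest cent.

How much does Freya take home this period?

Regular pay: 38 × $57.20 = $2,173.60
Overtime pay: 7 × $57.20 × 2 = $800.80
Gross pay = $2,173.60 + $800.80 = $2,974.40
Health savings account contribution: $191.94
Taxable wages = $2,974.40 − $191.94 = $2,782.46
State withholding: $2,782.46 × 0.04 = $111.30
Federal withholding: $2,782.46 × 0.1397 = $388.71
State unemployment insurance (employee share): $2,974.40 × 0.0076 = $22.61
Social Security tax: $2,974.40 × 0.065 = $193.34
AD&D insurance premium: $253.49
Gym membership: $134.13
Total deductions = $191.94 + $111.30 + $388.71 + $22.61 + $193.34 + $253.49 + $134.13 = $1,295.52
Net pay = $2,974.40 − $1,295.52 = $1,678.88

$1,678.88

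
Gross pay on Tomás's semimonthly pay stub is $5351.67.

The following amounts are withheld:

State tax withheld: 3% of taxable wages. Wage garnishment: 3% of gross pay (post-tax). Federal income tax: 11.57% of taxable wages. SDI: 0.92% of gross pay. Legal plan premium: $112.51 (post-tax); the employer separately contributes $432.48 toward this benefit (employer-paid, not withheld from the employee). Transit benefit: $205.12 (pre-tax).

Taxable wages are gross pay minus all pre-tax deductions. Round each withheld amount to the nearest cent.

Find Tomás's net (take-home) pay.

Transit benefit: $205.12
Taxable wages = $5351.67 − $205.12 = $5146.55
Federal income tax: $5146.55 × 0.1157 = $595.46
State tax withheld: $5146.55 × 0.03 = $154.40
SDI: $5351.67 × 0.0092 = $49.24
Legal plan premium: $112.51
Wage garnishment: $5351.67 × 0.03 = $160.55
(Employer's $432.48 toward legal plan premium is not withheld from the employee.)
Total deductions = $205.12 + $595.46 + $154.40 + $49.24 + $112.51 + $160.55 = $1277.28
Net pay = $5351.67 − $1277.28 = $4074.39

$4074.39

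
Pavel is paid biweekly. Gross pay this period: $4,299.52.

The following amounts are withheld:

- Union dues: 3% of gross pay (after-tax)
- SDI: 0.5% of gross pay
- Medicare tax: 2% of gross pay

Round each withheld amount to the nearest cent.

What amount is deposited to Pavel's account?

$4,063.04

Medicare tax: $4,299.52 × 0.02 = $85.99
SDI: $4,299.52 × 0.005 = $21.50
Union dues: $4,299.52 × 0.03 = $128.99
Total deductions = $85.99 + $21.50 + $128.99 = $236.48
Net pay = $4,299.52 − $236.48 = $4,063.04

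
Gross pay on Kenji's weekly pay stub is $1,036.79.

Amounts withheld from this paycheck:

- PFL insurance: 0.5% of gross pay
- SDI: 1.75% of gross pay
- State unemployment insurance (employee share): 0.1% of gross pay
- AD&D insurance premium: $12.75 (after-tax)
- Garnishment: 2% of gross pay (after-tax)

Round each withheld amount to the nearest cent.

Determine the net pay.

PFL insurance: $1,036.79 × 0.005 = $5.18
SDI: $1,036.79 × 0.0175 = $18.14
State unemployment insurance (employee share): $1,036.79 × 0.001 = $1.04
Garnishment: $1,036.79 × 0.02 = $20.74
AD&D insurance premium: $12.75
Total deductions = $5.18 + $18.14 + $1.04 + $20.74 + $12.75 = $57.85
Net pay = $1,036.79 − $57.85 = $978.94

$978.94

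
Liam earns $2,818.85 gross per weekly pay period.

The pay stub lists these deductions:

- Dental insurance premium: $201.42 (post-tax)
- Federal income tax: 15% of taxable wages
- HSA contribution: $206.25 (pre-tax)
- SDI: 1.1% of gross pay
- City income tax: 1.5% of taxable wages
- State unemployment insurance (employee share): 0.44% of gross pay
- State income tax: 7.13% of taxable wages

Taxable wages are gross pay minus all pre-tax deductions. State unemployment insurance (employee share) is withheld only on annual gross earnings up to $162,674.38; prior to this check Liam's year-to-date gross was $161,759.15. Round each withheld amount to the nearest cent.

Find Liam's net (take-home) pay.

HSA contribution: $206.25
Taxable wages = $2,818.85 − $206.25 = $2,612.60
City income tax: $2,612.60 × 0.015 = $39.19
Federal income tax: $2,612.60 × 0.15 = $391.89
State income tax: $2,612.60 × 0.0713 = $186.28
State unemployment insurance (employee share): only $162,674.38 − $161,759.15 = $915.23 of this check is subject → $915.23 × 0.0044 = $4.03
SDI: $2,818.85 × 0.011 = $31.01
Dental insurance premium: $201.42
Total deductions = $206.25 + $39.19 + $391.89 + $186.28 + $4.03 + $31.01 + $201.42 = $1,060.07
Net pay = $2,818.85 − $1,060.07 = $1,758.78

$1,758.78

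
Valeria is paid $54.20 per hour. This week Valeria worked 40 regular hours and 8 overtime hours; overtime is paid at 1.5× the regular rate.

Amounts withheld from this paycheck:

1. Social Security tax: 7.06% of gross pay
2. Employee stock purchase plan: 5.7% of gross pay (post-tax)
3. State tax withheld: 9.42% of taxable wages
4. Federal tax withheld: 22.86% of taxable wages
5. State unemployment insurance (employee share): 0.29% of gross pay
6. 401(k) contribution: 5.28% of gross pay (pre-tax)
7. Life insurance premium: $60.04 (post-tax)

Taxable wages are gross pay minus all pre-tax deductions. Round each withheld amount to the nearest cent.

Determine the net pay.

$1380.00

Regular pay: 40 × $54.20 = $2168.00
Overtime pay: 8 × $54.20 × 1.5 = $650.40
Gross pay = $2168.00 + $650.40 = $2818.40
401(k) contribution: $2818.40 × 0.0528 = $148.81
Taxable wages = $2818.40 − $148.81 = $2669.59
Federal tax withheld: $2669.59 × 0.2286 = $610.27
State tax withheld: $2669.59 × 0.0942 = $251.48
Social Security tax: $2818.40 × 0.0706 = $198.98
State unemployment insurance (employee share): $2818.40 × 0.0029 = $8.17
Life insurance premium: $60.04
Employee stock purchase plan: $2818.40 × 0.057 = $160.65
Total deductions = $148.81 + $610.27 + $251.48 + $198.98 + $8.17 + $60.04 + $160.65 = $1438.40
Net pay = $2818.40 − $1438.40 = $1380.00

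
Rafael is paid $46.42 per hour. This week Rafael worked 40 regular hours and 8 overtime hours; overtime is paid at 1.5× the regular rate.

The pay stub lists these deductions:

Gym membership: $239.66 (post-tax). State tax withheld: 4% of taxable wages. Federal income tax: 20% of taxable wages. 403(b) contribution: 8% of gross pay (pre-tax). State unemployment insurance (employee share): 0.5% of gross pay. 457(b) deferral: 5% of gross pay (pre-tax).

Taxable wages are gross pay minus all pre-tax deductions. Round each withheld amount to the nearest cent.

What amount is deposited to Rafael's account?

Regular pay: 40 × $46.42 = $1856.80
Overtime pay: 8 × $46.42 × 1.5 = $557.04
Gross pay = $1856.80 + $557.04 = $2413.84
457(b) deferral: $2413.84 × 0.05 = $120.69
403(b) contribution: $2413.84 × 0.08 = $193.11
Pre-tax total = $120.69 + $193.11 = $313.80
Taxable wages = $2413.84 − $313.80 = $2100.04
Federal income tax: $2100.04 × 0.2 = $420.01
State tax withheld: $2100.04 × 0.04 = $84.00
State unemployment insurance (employee share): $2413.84 × 0.005 = $12.07
Gym membership: $239.66
Total deductions = $120.69 + $193.11 + $420.01 + $84.00 + $12.07 + $239.66 = $1069.54
Net pay = $2413.84 − $1069.54 = $1344.30

$1344.30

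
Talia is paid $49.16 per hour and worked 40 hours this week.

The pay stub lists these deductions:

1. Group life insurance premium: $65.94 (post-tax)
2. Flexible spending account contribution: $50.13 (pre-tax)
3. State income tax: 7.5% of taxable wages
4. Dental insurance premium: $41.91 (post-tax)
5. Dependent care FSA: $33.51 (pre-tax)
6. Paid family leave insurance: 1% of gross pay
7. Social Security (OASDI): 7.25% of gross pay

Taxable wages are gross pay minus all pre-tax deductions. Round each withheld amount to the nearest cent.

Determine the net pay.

Gross pay: 40 × $49.16 = $1966.40
Dependent care FSA: $33.51
Flexible spending account contribution: $50.13
Pre-tax total = $33.51 + $50.13 = $83.64
Taxable wages = $1966.40 − $83.64 = $1882.76
State income tax: $1882.76 × 0.075 = $141.21
Social Security (OASDI): $1966.40 × 0.0725 = $142.56
Paid family leave insurance: $1966.40 × 0.01 = $19.66
Group life insurance premium: $65.94
Dental insurance premium: $41.91
Total deductions = $33.51 + $50.13 + $141.21 + $142.56 + $19.66 + $65.94 + $41.91 = $494.92
Net pay = $1966.40 − $494.92 = $1471.48

$1471.48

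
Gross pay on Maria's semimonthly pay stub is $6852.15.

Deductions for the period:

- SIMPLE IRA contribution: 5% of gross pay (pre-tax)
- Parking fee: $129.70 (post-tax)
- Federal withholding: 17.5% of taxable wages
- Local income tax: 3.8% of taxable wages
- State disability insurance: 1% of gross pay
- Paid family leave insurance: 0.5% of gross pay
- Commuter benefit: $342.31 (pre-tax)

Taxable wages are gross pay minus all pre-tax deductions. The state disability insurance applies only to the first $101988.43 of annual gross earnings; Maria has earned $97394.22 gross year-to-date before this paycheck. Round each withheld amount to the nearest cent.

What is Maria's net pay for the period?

$4643.71

SIMPLE IRA contribution: $6852.15 × 0.05 = $342.61
Commuter benefit: $342.31
Pre-tax total = $342.61 + $342.31 = $684.92
Taxable wages = $6852.15 − $684.92 = $6167.23
Federal withholding: $6167.23 × 0.175 = $1079.27
Local income tax: $6167.23 × 0.038 = $234.35
Paid family leave insurance: $6852.15 × 0.005 = $34.26
State disability insurance: only $101988.43 − $97394.22 = $4594.21 of this check is subject → $4594.21 × 0.01 = $45.94
Parking fee: $129.70
Total deductions = $342.61 + $342.31 + $1079.27 + $234.35 + $34.26 + $45.94 + $129.70 = $2208.44
Net pay = $6852.15 − $2208.44 = $4643.71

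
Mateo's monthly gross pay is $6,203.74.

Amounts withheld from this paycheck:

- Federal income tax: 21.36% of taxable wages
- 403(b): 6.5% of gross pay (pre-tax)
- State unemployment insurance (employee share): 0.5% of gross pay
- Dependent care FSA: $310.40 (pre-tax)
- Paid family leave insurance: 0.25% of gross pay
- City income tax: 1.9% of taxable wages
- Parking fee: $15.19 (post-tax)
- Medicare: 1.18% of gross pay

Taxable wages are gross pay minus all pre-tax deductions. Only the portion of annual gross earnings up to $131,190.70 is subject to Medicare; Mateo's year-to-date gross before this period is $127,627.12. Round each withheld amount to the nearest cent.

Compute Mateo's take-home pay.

$4,109.33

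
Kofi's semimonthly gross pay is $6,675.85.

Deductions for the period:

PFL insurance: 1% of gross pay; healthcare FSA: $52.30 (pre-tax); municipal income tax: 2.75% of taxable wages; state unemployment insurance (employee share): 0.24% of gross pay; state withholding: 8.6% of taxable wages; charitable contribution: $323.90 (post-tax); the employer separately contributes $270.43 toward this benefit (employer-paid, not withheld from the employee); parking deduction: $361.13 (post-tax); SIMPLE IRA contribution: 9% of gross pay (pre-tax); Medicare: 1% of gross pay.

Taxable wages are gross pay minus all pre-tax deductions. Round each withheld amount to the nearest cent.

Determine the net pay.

$4,504.58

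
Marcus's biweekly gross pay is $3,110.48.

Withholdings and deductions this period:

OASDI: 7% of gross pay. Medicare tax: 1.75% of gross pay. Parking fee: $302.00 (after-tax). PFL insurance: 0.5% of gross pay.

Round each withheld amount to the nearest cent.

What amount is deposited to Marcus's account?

$2,520.77

OASDI: $3,110.48 × 0.07 = $217.73
Medicare tax: $3,110.48 × 0.0175 = $54.43
PFL insurance: $3,110.48 × 0.005 = $15.55
Parking fee: $302.00
Total deductions = $217.73 + $54.43 + $15.55 + $302.00 = $589.71
Net pay = $3,110.48 − $589.71 = $2,520.77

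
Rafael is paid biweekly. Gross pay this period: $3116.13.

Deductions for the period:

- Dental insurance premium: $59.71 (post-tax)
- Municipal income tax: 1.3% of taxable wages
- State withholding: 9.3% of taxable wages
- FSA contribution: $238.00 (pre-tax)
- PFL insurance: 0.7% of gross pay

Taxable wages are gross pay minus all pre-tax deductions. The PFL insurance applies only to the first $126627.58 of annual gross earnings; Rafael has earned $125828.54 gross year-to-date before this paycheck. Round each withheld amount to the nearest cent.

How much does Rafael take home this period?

$2507.74

FSA contribution: $238.00
Taxable wages = $3116.13 − $238.00 = $2878.13
State withholding: $2878.13 × 0.093 = $267.67
Municipal income tax: $2878.13 × 0.013 = $37.42
PFL insurance: only $126627.58 − $125828.54 = $799.04 of this check is subject → $799.04 × 0.007 = $5.59
Dental insurance premium: $59.71
Total deductions = $238.00 + $267.67 + $37.42 + $5.59 + $59.71 = $608.39
Net pay = $3116.13 − $608.39 = $2507.74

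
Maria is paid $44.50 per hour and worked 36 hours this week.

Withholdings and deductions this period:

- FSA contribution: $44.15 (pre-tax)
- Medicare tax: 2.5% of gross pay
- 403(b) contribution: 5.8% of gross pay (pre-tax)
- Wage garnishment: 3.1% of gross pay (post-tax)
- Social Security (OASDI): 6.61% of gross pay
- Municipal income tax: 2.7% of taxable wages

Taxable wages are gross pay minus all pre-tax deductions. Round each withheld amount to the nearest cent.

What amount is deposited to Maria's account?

$1229.78

Gross pay: 36 × $44.50 = $1602.00
403(b) contribution: $1602.00 × 0.058 = $92.92
FSA contribution: $44.15
Pre-tax total = $92.92 + $44.15 = $137.07
Taxable wages = $1602.00 − $137.07 = $1464.93
Municipal income tax: $1464.93 × 0.027 = $39.55
Medicare tax: $1602.00 × 0.025 = $40.05
Social Security (OASDI): $1602.00 × 0.0661 = $105.89
Wage garnishment: $1602.00 × 0.031 = $49.66
Total deductions = $92.92 + $44.15 + $39.55 + $40.05 + $105.89 + $49.66 = $372.22
Net pay = $1602.00 − $372.22 = $1229.78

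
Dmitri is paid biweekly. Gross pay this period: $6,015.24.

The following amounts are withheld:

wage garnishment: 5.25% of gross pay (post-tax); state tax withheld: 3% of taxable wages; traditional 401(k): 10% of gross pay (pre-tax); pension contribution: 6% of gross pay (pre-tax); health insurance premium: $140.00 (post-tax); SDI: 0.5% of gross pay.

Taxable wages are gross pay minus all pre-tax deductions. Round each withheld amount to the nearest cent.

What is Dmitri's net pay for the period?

Pension contribution: $6,015.24 × 0.06 = $360.91
Traditional 401(k): $6,015.24 × 0.1 = $601.52
Pre-tax total = $360.91 + $601.52 = $962.43
Taxable wages = $6,015.24 − $962.43 = $5,052.81
State tax withheld: $5,052.81 × 0.03 = $151.58
SDI: $6,015.24 × 0.005 = $30.08
Wage garnishment: $6,015.24 × 0.0525 = $315.80
Health insurance premium: $140.00
Total deductions = $360.91 + $601.52 + $151.58 + $30.08 + $315.80 + $140.00 = $1,599.89
Net pay = $6,015.24 − $1,599.89 = $4,415.35

$4,415.35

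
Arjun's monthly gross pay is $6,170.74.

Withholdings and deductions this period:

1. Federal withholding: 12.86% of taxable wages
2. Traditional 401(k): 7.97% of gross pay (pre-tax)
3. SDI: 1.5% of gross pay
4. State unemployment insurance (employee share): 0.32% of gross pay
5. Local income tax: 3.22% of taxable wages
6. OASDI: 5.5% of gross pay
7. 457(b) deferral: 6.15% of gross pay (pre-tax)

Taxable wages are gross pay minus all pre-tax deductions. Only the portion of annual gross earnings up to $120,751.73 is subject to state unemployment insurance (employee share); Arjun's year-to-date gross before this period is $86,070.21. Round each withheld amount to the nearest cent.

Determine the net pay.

$3,995.58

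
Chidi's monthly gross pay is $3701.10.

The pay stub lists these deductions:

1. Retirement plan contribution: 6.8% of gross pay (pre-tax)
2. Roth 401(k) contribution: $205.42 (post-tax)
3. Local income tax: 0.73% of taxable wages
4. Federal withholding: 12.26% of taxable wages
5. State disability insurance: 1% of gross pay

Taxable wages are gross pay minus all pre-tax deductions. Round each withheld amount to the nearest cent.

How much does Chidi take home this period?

Retirement plan contribution: $3701.10 × 0.068 = $251.67
Taxable wages = $3701.10 − $251.67 = $3449.43
Local income tax: $3449.43 × 0.0073 = $25.18
Federal withholding: $3449.43 × 0.1226 = $422.90
State disability insurance: $3701.10 × 0.01 = $37.01
Roth 401(k) contribution: $205.42
Total deductions = $251.67 + $25.18 + $422.90 + $37.01 + $205.42 = $942.18
Net pay = $3701.10 − $942.18 = $2758.92

$2758.92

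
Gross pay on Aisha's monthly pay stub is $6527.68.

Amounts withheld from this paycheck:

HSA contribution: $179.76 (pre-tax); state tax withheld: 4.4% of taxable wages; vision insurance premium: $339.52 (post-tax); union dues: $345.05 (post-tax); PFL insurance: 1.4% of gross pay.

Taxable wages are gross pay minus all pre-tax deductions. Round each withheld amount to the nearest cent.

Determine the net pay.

HSA contribution: $179.76
Taxable wages = $6527.68 − $179.76 = $6347.92
State tax withheld: $6347.92 × 0.044 = $279.31
PFL insurance: $6527.68 × 0.014 = $91.39
Union dues: $345.05
Vision insurance premium: $339.52
Total deductions = $179.76 + $279.31 + $91.39 + $345.05 + $339.52 = $1235.03
Net pay = $6527.68 − $1235.03 = $5292.65

$5292.65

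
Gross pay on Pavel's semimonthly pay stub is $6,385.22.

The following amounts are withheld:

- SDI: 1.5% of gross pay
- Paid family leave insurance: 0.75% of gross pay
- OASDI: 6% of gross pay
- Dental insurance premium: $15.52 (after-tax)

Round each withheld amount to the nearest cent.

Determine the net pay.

$5,842.92

Paid family leave insurance: $6,385.22 × 0.0075 = $47.89
SDI: $6,385.22 × 0.015 = $95.78
OASDI: $6,385.22 × 0.06 = $383.11
Dental insurance premium: $15.52
Total deductions = $47.89 + $95.78 + $383.11 + $15.52 = $542.30
Net pay = $6,385.22 − $542.30 = $5,842.92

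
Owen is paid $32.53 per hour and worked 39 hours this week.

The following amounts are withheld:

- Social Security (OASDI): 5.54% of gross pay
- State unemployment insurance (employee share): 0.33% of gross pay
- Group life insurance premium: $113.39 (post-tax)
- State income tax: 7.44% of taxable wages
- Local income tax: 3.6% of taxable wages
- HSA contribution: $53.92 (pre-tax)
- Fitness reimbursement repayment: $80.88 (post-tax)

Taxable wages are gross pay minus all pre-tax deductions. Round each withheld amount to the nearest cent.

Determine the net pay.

$811.90

Gross pay: 39 × $32.53 = $1,268.67
HSA contribution: $53.92
Taxable wages = $1,268.67 − $53.92 = $1,214.75
Local income tax: $1,214.75 × 0.036 = $43.73
State income tax: $1,214.75 × 0.0744 = $90.38
Social Security (OASDI): $1,268.67 × 0.0554 = $70.28
State unemployment insurance (employee share): $1,268.67 × 0.0033 = $4.19
Group life insurance premium: $113.39
Fitness reimbursement repayment: $80.88
Total deductions = $53.92 + $43.73 + $90.38 + $70.28 + $4.19 + $113.39 + $80.88 = $456.77
Net pay = $1,268.67 − $456.77 = $811.90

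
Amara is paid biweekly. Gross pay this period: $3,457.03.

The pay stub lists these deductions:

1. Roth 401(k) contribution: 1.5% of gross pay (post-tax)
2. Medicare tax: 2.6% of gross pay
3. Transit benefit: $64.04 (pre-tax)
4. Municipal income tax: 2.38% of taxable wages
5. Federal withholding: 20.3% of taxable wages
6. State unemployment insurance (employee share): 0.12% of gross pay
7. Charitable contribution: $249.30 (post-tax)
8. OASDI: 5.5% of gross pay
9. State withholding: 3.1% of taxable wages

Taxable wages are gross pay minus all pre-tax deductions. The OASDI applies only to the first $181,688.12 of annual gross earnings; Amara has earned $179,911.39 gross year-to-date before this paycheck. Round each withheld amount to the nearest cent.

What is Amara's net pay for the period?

Transit benefit: $64.04
Taxable wages = $3,457.03 − $64.04 = $3,392.99
State withholding: $3,392.99 × 0.031 = $105.18
Municipal income tax: $3,392.99 × 0.0238 = $80.75
Federal withholding: $3,392.99 × 0.203 = $688.78
State unemployment insurance (employee share): $3,457.03 × 0.0012 = $4.15
OASDI: only $181,688.12 − $179,911.39 = $1,776.73 of this check is subject → $1,776.73 × 0.055 = $97.72
Medicare tax: $3,457.03 × 0.026 = $89.88
Charitable contribution: $249.30
Roth 401(k) contribution: $3,457.03 × 0.015 = $51.86
Total deductions = $64.04 + $105.18 + $80.75 + $688.78 + $4.15 + $97.72 + $89.88 + $249.30 + $51.86 = $1,431.66
Net pay = $3,457.03 − $1,431.66 = $2,025.37

$2,025.37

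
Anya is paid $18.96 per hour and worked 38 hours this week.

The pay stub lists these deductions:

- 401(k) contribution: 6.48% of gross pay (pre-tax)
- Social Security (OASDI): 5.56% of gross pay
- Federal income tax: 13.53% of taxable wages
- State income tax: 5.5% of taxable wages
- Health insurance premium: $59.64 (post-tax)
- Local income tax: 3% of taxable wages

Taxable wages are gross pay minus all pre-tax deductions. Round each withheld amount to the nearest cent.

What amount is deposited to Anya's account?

$425.66

Gross pay: 38 × $18.96 = $720.48
401(k) contribution: $720.48 × 0.0648 = $46.69
Taxable wages = $720.48 − $46.69 = $673.79
State income tax: $673.79 × 0.055 = $37.06
Local income tax: $673.79 × 0.03 = $20.21
Federal income tax: $673.79 × 0.1353 = $91.16
Social Security (OASDI): $720.48 × 0.0556 = $40.06
Health insurance premium: $59.64
Total deductions = $46.69 + $37.06 + $20.21 + $91.16 + $40.06 + $59.64 = $294.82
Net pay = $720.48 − $294.82 = $425.66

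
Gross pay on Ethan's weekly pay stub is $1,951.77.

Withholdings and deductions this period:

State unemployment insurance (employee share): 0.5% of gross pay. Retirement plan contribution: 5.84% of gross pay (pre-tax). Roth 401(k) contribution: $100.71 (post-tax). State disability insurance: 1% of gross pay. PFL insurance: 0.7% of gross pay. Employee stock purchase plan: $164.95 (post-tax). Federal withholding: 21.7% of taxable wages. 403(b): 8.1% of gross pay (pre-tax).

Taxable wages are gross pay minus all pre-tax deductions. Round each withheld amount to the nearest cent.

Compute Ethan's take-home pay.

403(b): $1,951.77 × 0.081 = $158.09
Retirement plan contribution: $1,951.77 × 0.0584 = $113.98
Pre-tax total = $158.09 + $113.98 = $272.07
Taxable wages = $1,951.77 − $272.07 = $1,679.70
Federal withholding: $1,679.70 × 0.217 = $364.49
State unemployment insurance (employee share): $1,951.77 × 0.005 = $9.76
PFL insurance: $1,951.77 × 0.007 = $13.66
State disability insurance: $1,951.77 × 0.01 = $19.52
Roth 401(k) contribution: $100.71
Employee stock purchase plan: $164.95
Total deductions = $158.09 + $113.98 + $364.49 + $9.76 + $13.66 + $19.52 + $100.71 + $164.95 = $945.16
Net pay = $1,951.77 − $945.16 = $1,006.61

$1,006.61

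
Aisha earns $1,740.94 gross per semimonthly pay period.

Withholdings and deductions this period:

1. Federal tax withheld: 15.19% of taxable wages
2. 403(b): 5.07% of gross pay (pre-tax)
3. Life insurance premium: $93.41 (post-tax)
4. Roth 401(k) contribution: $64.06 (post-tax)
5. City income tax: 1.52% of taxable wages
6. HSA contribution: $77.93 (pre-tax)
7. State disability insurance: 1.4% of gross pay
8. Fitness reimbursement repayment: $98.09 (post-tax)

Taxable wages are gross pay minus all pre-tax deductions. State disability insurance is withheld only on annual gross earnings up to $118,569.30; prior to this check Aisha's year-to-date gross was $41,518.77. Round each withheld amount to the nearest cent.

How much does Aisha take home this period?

HSA contribution: $77.93
403(b): $1,740.94 × 0.0507 = $88.27
Pre-tax total = $77.93 + $88.27 = $166.20
Taxable wages = $1,740.94 − $166.20 = $1,574.74
Federal tax withheld: $1,574.74 × 0.1519 = $239.20
City income tax: $1,574.74 × 0.0152 = $23.94
State disability insurance: cap not yet reached, full $1,740.94 is subject → $1,740.94 × 0.014 = $24.37
Life insurance premium: $93.41
Roth 401(k) contribution: $64.06
Fitness reimbursement repayment: $98.09
Total deductions = $77.93 + $88.27 + $239.20 + $23.94 + $24.37 + $93.41 + $64.06 + $98.09 = $709.27
Net pay = $1,740.94 − $709.27 = $1,031.67

$1,031.67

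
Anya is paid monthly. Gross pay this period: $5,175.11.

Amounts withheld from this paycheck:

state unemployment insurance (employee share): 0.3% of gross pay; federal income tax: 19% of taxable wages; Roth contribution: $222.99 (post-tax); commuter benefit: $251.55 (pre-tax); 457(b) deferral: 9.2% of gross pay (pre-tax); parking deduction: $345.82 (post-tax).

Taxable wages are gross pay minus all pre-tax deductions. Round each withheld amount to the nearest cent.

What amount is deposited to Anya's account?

457(b) deferral: $5,175.11 × 0.092 = $476.11
Commuter benefit: $251.55
Pre-tax total = $476.11 + $251.55 = $727.66
Taxable wages = $5,175.11 − $727.66 = $4,447.45
Federal income tax: $4,447.45 × 0.19 = $845.02
State unemployment insurance (employee share): $5,175.11 × 0.003 = $15.53
Roth contribution: $222.99
Parking deduction: $345.82
Total deductions = $476.11 + $251.55 + $845.02 + $15.53 + $222.99 + $345.82 = $2,157.02
Net pay = $5,175.11 − $2,157.02 = $3,018.09

$3,018.09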